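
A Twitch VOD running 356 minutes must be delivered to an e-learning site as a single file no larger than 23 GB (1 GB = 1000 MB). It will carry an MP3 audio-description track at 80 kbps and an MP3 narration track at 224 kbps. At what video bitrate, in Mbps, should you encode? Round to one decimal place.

Budget: 23 GB = 184000.0 Mb.
356 min = 21360 s
Total bitrate budget: 184000.0 Mb / 21360 s = 8.614 Mbps.
Audio total: 80 + 224 = 304 kbps = 0.304 Mbps.
Video: 8.614 − 0.304 = 8.310 Mbps.

8.3 Mbps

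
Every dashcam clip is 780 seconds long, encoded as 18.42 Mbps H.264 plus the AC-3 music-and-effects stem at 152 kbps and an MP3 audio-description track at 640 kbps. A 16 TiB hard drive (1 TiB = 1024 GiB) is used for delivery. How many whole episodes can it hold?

Audio total: 152 + 640 = 792 kbps = 0.792 Mbps.
Total bitrate: 19.212 Mbps.
Per item: 19.212 Mbps × 780 s = 14,985 Mb = 1,873 MB.
Capacity: 16 TiB = 140,737,488 Mb; 9391.67 items → 9391 complete.

9391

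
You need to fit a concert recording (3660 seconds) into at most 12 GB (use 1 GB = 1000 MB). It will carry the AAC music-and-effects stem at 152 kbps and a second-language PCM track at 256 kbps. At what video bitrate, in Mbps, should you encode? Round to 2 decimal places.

25.82 Mbps

Budget: 12 GB = 96000.0 Mb.
Total bitrate budget: 96000.0 Mb / 3660 s = 26.230 Mbps.
Audio total: 152 + 256 = 408 kbps = 0.408 Mbps.
Video: 26.230 − 0.408 = 25.822 Mbps.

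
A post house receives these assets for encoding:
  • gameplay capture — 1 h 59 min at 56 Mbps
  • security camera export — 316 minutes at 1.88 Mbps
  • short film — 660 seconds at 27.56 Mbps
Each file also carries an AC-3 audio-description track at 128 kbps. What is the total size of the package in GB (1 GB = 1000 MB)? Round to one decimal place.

57.1 GB

Audio: 128 kbps = 0.128 Mbps.
gameplay capture: 56.128 Mbps × 7140 s = 400753.9 Mb
security camera export: 2.008 Mbps × 18960 s = 38071.7 Mb
short film: 27.688 Mbps × 660 s = 18274.1 Mb
Total: 457099.7 Mb = 57137.5 MB.
= 57.14 GB.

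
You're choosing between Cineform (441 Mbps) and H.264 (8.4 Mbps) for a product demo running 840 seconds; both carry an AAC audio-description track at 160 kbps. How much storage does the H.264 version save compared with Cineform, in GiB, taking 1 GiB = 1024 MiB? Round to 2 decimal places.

42.30 GiB

Audio: 160 kbps = 0.160 Mbps.
Cineform: 441.160 Mbps × 840 s = 370574.4 Mb = 43.141 GiB.
H.264: 8.560 Mbps × 840 s = 7190.4 Mb = 0.837 GiB.
Saving: 43.141 − 0.837 = 42.303 GiB.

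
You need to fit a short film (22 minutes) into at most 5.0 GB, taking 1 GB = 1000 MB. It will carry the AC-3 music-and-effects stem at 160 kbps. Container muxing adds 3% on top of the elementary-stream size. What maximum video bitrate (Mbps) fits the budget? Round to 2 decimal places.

29.26 Mbps

Budget: 5.0 GB = 40000.0 Mb.
Stream payload after overhead: 40000.0 / 1.03 = 38835.0 Mb.
22 min = 1320 s
Total bitrate budget: 38835.0 Mb / 1320 s = 29.420 Mbps.
Audio: 160 kbps = 0.160 Mbps.
Video: 29.420 − 0.160 = 29.260 Mbps.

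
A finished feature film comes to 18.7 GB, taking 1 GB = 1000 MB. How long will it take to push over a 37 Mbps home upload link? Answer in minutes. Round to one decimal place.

File: 18.7 GB = 149600.0 Mb.
At 37 Mbps: 149600.0 / 37 = 4043.2 s ≈ 67.4 minutes.

67.4 minutes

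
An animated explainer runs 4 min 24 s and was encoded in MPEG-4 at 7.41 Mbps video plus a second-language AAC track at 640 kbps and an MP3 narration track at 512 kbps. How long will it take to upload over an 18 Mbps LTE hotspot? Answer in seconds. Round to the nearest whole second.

126 seconds

4 min 24 s = 264 s
Audio total: 640 + 512 = 1152 kbps = 1.152 Mbps.
Total bitrate: 8.562 Mbps.
File: 8.562 Mbps × 264 s = 2260.4 Mb.
At 18 Mbps: 2260.4 / 18 = 125.6 s ≈ 126 seconds.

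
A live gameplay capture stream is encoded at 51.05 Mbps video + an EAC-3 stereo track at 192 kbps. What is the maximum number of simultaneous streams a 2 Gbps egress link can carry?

39

Audio: 192 kbps = 0.192 Mbps.
Per-viewer media rate: 51.242 Mbps.
2 Gbps = 2,000 Mbps; 2,000 / 51.242 = 39.03 → 39 viewers.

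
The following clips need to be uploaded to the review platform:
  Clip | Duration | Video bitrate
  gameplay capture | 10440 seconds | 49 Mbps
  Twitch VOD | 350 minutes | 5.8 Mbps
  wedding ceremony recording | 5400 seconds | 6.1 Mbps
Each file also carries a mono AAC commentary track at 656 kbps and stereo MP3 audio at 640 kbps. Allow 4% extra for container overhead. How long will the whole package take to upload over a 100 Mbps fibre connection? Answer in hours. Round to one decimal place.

Audio total: 656 + 640 = 1296 kbps = 1.296 Mbps.
gameplay capture: 50.296 Mbps × 10440 s × 1.04 = 546093.8 Mb
Twitch VOD: 7.096 Mbps × 21000 s × 1.04 = 154976.6 Mb
wedding ceremony recording: 7.396 Mbps × 5400 s × 1.04 = 41535.9 Mb
Total: 742606.4 Mb = 92825.8 MB.
At 100 Mbps: 742606.4 / 100 = 7426 s ≈ 2.06 hours.

2.1 hours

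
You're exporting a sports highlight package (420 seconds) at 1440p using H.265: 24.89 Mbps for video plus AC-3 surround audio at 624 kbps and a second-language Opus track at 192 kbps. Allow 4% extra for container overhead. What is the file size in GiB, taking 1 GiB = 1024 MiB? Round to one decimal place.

Audio total: 624 + 192 = 816 kbps = 0.816 Mbps.
Total bitrate: 24.89 + 0.816 = 25.706 Mbps.
Stream data: 25.706 Mbps × 420 s = 10796.5 Mb.
With 4% container overhead: ×1.04.
11,228 Mb = 1,403,547,600 bytes ÷ 1,073,741,824 = 1.307 GiB.

1.3 GiB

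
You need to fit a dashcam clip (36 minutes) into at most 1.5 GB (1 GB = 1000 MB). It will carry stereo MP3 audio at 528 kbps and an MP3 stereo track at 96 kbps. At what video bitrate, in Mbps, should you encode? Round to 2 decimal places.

Budget: 1.5 GB = 12000.0 Mb.
36 min = 2160 s
Total bitrate budget: 12000.0 Mb / 2160 s = 5.556 Mbps.
Audio total: 528 + 96 = 624 kbps = 0.624 Mbps.
Video: 5.556 − 0.624 = 4.932 Mbps.

4.93 Mbps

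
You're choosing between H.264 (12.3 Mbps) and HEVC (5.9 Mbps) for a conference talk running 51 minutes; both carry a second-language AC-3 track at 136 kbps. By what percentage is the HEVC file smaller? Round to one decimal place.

51.5%

51 min = 3060 s
Audio: 136 kbps = 0.136 Mbps.
H.264: 12.436 Mbps × 3060 s = 38054.2 Mb = 4.757 GB.
HEVC: 6.036 Mbps × 3060 s = 18470.2 Mb = 2.309 GB.
Reduction: (1 − 2.309/4.757) × 100 = 51.46%.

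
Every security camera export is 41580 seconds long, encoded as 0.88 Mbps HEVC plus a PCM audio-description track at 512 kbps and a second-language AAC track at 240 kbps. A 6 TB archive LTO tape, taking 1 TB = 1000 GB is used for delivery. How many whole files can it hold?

Audio total: 512 + 240 = 752 kbps = 0.752 Mbps.
Total bitrate: 1.632 Mbps.
Per item: 1.632 Mbps × 41580 s = 67,859 Mb = 8,482 MB.
Capacity: 6 TB = 48,000,000 Mb; 707.35 items → 707 complete.

707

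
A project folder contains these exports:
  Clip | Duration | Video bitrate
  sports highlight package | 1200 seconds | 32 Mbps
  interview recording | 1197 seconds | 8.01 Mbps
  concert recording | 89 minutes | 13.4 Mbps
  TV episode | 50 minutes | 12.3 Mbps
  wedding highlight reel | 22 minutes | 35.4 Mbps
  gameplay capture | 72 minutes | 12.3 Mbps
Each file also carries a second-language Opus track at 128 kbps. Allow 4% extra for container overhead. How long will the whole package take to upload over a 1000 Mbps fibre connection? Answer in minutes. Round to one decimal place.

Audio: 128 kbps = 0.128 Mbps.
sports highlight package: 32.128 Mbps × 1200 s × 1.04 = 40095.7 Mb
interview recording: 8.138 Mbps × 1197 s × 1.04 = 10130.8 Mb
concert recording: 13.528 Mbps × 5340 s × 1.04 = 75129.1 Mb
TV episode: 12.428 Mbps × 3000 s × 1.04 = 38775.4 Mb
wedding highlight reel: 35.528 Mbps × 1320 s × 1.04 = 48772.8 Mb
gameplay capture: 12.428 Mbps × 4320 s × 1.04 = 55836.5 Mb
Total: 268740.4 Mb = 33592.5 MB.
At 1000 Mbps: 268740.4 / 1000 = 269 s ≈ 4.48 minutes.

4.5 minutes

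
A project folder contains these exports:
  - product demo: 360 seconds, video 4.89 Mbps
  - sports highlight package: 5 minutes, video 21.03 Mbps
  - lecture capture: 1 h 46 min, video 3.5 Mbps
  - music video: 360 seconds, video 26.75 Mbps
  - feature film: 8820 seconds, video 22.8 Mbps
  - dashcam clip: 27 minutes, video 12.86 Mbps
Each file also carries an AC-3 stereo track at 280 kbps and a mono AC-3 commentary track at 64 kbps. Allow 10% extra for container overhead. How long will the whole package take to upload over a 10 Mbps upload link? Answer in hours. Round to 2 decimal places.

Audio total: 280 + 64 = 344 kbps = 0.344 Mbps.
product demo: 5.234 Mbps × 360 s × 1.10 = 2072.7 Mb
sports highlight package: 21.374 Mbps × 300 s × 1.10 = 7053.4 Mb
lecture capture: 3.844 Mbps × 6360 s × 1.10 = 26892.6 Mb
music video: 27.094 Mbps × 360 s × 1.10 = 10729.2 Mb
feature film: 23.144 Mbps × 8820 s × 1.10 = 224543.1 Mb
dashcam clip: 13.204 Mbps × 1620 s × 1.10 = 23529.5 Mb
Total: 294820.5 Mb = 36852.6 MB.
At 10 Mbps: 294820.5 / 10 = 29482 s ≈ 8.19 hours.

8.19 hours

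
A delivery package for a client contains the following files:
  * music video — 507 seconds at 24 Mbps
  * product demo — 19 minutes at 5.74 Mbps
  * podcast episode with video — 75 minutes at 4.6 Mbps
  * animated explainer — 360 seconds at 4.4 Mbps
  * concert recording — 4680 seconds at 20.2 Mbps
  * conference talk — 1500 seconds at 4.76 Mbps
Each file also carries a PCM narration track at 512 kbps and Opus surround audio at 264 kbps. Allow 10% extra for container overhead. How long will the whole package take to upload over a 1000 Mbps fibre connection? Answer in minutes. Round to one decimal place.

2.8 minutes

Audio total: 512 + 264 = 776 kbps = 0.776 Mbps.
music video: 24.776 Mbps × 507 s × 1.10 = 13817.6 Mb
product demo: 6.516 Mbps × 1140 s × 1.10 = 8171.1 Mb
podcast episode with video: 5.376 Mbps × 4500 s × 1.10 = 26611.2 Mb
animated explainer: 5.176 Mbps × 360 s × 1.10 = 2049.7 Mb
concert recording: 20.976 Mbps × 4680 s × 1.10 = 107984.4 Mb
conference talk: 5.536 Mbps × 1500 s × 1.10 = 9134.4 Mb
Total: 167768.4 Mb = 20971.0 MB.
At 1000 Mbps: 167768.4 / 1000 = 168 s ≈ 2.8 minutes.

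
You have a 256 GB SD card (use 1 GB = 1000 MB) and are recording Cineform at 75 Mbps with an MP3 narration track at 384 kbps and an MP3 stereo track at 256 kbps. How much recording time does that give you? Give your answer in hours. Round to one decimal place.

Audio total: 384 + 256 = 640 kbps = 0.640 Mbps.
Total bitrate: 75 + 0.640 = 75.640 Mbps.
Capacity: 256 GB = 2,048,000 Mb.
Recording time: 2,048,000 / 75.640 = 27,076 s ≈ 7.52 hours.

7.5 hours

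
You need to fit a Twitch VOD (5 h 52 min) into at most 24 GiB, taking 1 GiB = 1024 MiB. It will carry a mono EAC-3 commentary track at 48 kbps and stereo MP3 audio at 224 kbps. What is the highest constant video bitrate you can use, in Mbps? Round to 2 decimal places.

9.49 Mbps

Budget: 24 GiB = 206158.4 Mb.
5 h 52 min = 352 min = 21120 s
Total bitrate budget: 206158.4 Mb / 21120 s = 9.761 Mbps.
Audio total: 48 + 224 = 272 kbps = 0.272 Mbps.
Video: 9.761 − 0.272 = 9.489 Mbps.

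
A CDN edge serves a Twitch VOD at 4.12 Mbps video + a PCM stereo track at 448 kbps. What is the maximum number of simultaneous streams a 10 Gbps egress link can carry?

Audio: 448 kbps = 0.448 Mbps.
Per-viewer media rate: 4.568 Mbps.
10 Gbps = 10,000 Mbps; 10,000 / 4.568 = 2189.14 → 2189 viewers.

2189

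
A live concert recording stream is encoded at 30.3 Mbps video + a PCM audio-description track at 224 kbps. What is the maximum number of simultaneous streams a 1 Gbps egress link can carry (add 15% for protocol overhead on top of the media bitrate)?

Audio: 224 kbps = 0.224 Mbps.
Per-viewer media rate: 30.524 Mbps.
On the wire with 15% overhead: 35.103 Mbps.
1 Gbps = 1,000 Mbps; 1,000 / 35.103 = 28.49 → 28 viewers.

28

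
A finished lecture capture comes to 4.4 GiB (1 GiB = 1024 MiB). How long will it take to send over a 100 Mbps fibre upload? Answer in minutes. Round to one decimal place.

6.3 minutes

File: 4.4 GiB = 37795.7 Mb.
At 100 Mbps: 37795.7 / 100 = 378.0 s ≈ 6.3 minutes.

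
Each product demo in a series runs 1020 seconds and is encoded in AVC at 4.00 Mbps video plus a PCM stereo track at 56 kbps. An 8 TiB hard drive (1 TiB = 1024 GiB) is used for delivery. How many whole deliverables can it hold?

17009

Audio: 56 kbps = 0.056 Mbps.
Total bitrate: 4.056 Mbps.
Per item: 4.056 Mbps × 1020 s = 4,137 Mb = 517.1 MB.
Capacity: 8 TiB = 70,368,744 Mb; 17009.11 items → 17009 complete.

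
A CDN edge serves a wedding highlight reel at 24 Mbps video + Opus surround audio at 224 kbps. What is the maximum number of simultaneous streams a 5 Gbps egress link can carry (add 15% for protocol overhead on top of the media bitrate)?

Audio: 224 kbps = 0.224 Mbps.
Per-viewer media rate: 24.224 Mbps.
On the wire with 15% overhead: 27.858 Mbps.
5 Gbps = 5,000 Mbps; 5,000 / 27.858 = 179.48 → 179 viewers.

179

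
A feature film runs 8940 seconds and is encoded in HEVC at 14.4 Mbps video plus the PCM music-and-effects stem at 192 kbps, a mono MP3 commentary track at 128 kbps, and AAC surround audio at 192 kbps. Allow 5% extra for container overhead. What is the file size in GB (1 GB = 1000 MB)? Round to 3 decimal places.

Audio total: 192 + 128 + 192 = 512 kbps = 0.512 Mbps.
Total bitrate: 14.4 + 0.512 = 14.912 Mbps.
Stream data: 14.912 Mbps × 8940 s = 133313.3 Mb.
With 5% container overhead: ×1.05.
139,979 Mb ÷ 8 = 17,497 MB → 17.50 GB.

17.497 GB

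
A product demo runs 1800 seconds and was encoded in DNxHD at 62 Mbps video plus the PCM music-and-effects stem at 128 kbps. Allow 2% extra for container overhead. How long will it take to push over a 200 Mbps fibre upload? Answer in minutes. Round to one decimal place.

Audio: 128 kbps = 0.128 Mbps.
Total bitrate: 62.128 Mbps.
File: 62.128 Mbps × 1800 s = 111830.4 Mb.
With 2% container overhead: ×1.02. → 114067.0 Mb.
At 200 Mbps: 114067.0 / 200 = 570.3 s ≈ 9.51 minutes.

9.5 minutes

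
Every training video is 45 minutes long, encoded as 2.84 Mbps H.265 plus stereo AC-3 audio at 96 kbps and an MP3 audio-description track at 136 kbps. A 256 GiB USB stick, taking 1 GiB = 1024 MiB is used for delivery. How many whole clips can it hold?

265

45 min = 2700 s
Audio total: 96 + 136 = 232 kbps = 0.232 Mbps.
Total bitrate: 3.072 Mbps.
Per item: 3.072 Mbps × 2700 s = 8,294 Mb = 1,037 MB.
Capacity: 256 GiB = 2,199,023 Mb; 265.12 items → 265 complete.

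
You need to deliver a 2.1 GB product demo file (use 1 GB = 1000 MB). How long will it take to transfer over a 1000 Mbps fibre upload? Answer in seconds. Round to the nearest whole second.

17 seconds

File: 2.1 GB = 16800.0 Mb.
At 1000 Mbps: 16800.0 / 1000 = 16.8 s ≈ 16.8 seconds.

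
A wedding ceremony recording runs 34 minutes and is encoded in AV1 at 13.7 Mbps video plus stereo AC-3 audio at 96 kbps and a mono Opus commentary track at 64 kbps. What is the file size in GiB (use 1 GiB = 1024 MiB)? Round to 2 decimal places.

3.29 GiB

34 min = 2040 s
Audio total: 96 + 64 = 160 kbps = 0.160 Mbps.
Total bitrate: 13.7 + 0.160 = 13.860 Mbps.
Stream data: 13.860 Mbps × 2040 s = 28274.4 Mb.
28,274 Mb = 3,534,300,000 bytes ÷ 1,073,741,824 = 3.292 GiB.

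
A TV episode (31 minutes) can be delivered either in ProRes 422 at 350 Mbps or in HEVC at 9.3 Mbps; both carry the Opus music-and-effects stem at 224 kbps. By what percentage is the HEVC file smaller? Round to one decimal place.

97.3%

31 min = 1860 s
Audio: 224 kbps = 0.224 Mbps.
ProRes 422: 350.224 Mbps × 1860 s = 651416.6 Mb = 75.835 GiB.
HEVC: 9.524 Mbps × 1860 s = 17714.6 Mb = 2.062 GiB.
Reduction: (1 − 2.062/75.835) × 100 = 97.28%.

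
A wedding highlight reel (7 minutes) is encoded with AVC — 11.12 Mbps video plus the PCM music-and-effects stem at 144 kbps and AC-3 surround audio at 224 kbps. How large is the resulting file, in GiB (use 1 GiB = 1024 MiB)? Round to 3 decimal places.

0.562 GiB

7 min = 420 s
Audio total: 144 + 224 = 368 kbps = 0.368 Mbps.
Total bitrate: 11.12 + 0.368 = 11.488 Mbps.
Stream data: 11.488 Mbps × 420 s = 4825.0 Mb.
4,825 Mb = 603,120,000 bytes ÷ 1,073,741,824 = 0.5617 GiB.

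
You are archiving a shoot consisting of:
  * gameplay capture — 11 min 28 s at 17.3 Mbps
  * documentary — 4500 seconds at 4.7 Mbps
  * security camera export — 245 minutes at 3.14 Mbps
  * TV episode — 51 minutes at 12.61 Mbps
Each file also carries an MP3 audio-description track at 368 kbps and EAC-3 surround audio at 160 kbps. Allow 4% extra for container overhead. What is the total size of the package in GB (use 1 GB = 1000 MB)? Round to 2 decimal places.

16.89 GB

Audio total: 368 + 160 = 528 kbps = 0.528 Mbps.
gameplay capture: 17.828 Mbps × 688 s × 1.04 = 12756.3 Mb
documentary: 5.228 Mbps × 4500 s × 1.04 = 24467.0 Mb
security camera export: 3.668 Mbps × 14700 s × 1.04 = 56076.4 Mb
TV episode: 13.138 Mbps × 3060 s × 1.04 = 41810.4 Mb
Total: 135110.1 Mb = 16888.8 MB.
= 16.89 GB.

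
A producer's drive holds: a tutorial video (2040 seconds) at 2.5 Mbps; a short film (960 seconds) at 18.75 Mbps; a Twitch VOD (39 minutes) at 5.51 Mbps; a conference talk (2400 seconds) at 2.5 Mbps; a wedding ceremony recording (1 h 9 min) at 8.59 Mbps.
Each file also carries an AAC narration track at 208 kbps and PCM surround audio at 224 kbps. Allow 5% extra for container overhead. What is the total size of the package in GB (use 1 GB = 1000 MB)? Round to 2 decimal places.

Audio total: 208 + 224 = 432 kbps = 0.432 Mbps.
tutorial video: 2.932 Mbps × 2040 s × 1.05 = 6280.3 Mb
short film: 19.182 Mbps × 960 s × 1.05 = 19335.5 Mb
Twitch VOD: 5.942 Mbps × 2340 s × 1.05 = 14599.5 Mb
conference talk: 2.932 Mbps × 2400 s × 1.05 = 7388.6 Mb
wedding ceremony recording: 9.022 Mbps × 4140 s × 1.05 = 39218.6 Mb
Total: 86822.6 Mb = 10852.8 MB.
= 10.85 GB.

10.85 GB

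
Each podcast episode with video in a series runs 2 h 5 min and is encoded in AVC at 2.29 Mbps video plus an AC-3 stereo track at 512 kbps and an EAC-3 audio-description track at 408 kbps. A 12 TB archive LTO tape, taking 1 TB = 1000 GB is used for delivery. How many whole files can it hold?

3987

2 h 5 min = 125 min = 7500 s
Audio total: 512 + 408 = 920 kbps = 0.920 Mbps.
Total bitrate: 3.210 Mbps.
Per item: 3.210 Mbps × 7500 s = 24,075 Mb = 3,009 MB.
Capacity: 12 TB = 96,000,000 Mb; 3987.54 items → 3987 complete.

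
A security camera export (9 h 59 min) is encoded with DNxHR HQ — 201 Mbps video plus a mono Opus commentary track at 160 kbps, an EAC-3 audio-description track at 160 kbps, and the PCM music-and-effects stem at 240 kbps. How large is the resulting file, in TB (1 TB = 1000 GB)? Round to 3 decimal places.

9 h 59 min = 599 min = 35940 s
Audio total: 160 + 160 + 240 = 560 kbps = 0.560 Mbps.
Total bitrate: 201 + 0.560 = 201.560 Mbps.
Stream data: 201.560 Mbps × 35940 s = 7244066.4 Mb.
7,244,066 Mb ÷ 8 = 905,508 MB → 0.9055 TB.

0.906 TB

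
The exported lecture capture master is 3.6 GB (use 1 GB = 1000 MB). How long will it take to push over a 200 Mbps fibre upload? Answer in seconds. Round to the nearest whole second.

144 seconds

File: 3.6 GB = 28800.0 Mb.
At 200 Mbps: 28800.0 / 200 = 144.0 s ≈ 144 seconds.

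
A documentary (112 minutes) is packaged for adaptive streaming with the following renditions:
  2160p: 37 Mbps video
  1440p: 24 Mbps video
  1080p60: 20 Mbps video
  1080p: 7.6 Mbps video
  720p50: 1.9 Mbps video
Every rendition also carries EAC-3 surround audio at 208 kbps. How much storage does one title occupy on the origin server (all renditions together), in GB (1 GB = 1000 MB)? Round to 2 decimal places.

76.89 GB

112 min = 6720 s
Audio: 208 kbps = 0.208 Mbps.
Sum of rendition bitrates: (37+0.208) + (24+0.208) + (20+0.208) + (7.6+0.208) + (1.9+0.208) = 91.540 Mbps.
× 6720 s = 615,149 Mb = 76,894 MB = 76.89 GB.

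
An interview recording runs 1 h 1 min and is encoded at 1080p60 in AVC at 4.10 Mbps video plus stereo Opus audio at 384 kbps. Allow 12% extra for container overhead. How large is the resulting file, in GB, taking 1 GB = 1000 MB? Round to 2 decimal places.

1 h 1 min = 61 min = 3660 s
Audio: 384 kbps = 0.384 Mbps.
Total bitrate: 4.10 + 0.384 = 4.484 Mbps.
Stream data: 4.484 Mbps × 3660 s = 16411.4 Mb.
With 12% container overhead: ×1.12.
18,381 Mb ÷ 8 = 2,298 MB → 2.298 GB.

2.30 GB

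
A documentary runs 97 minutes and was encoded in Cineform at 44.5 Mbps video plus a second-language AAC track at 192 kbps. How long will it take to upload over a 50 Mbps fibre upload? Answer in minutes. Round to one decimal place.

97 min = 5820 s
Audio: 192 kbps = 0.192 Mbps.
Total bitrate: 44.692 Mbps.
File: 44.692 Mbps × 5820 s = 260107.4 Mb.
At 50 Mbps: 260107.4 / 50 = 5202.1 s ≈ 86.7 minutes.

86.7 minutes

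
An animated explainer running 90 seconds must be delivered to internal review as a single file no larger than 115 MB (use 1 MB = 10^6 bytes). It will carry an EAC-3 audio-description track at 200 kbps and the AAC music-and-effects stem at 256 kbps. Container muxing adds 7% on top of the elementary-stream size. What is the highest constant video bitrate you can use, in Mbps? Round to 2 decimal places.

9.10 Mbps

Budget: 115 MB = 920.0 Mb.
Stream payload after overhead: 920.0 / 1.07 = 859.8 Mb.
Total bitrate budget: 859.8 Mb / 90 s = 9.553 Mbps.
Audio total: 200 + 256 = 456 kbps = 0.456 Mbps.
Video: 9.553 − 0.456 = 9.097 Mbps.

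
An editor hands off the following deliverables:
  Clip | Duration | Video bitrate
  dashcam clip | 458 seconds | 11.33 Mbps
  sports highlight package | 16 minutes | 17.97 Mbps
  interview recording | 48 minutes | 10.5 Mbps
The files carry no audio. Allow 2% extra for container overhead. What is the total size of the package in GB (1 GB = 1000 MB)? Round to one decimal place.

dashcam clip: 11.330 Mbps × 458 s × 1.02 = 5292.9 Mb
sports highlight package: 17.970 Mbps × 960 s × 1.02 = 17596.2 Mb
interview recording: 10.500 Mbps × 2880 s × 1.02 = 30844.8 Mb
Total: 53733.9 Mb = 6716.7 MB.
= 6.717 GB.

6.7 GB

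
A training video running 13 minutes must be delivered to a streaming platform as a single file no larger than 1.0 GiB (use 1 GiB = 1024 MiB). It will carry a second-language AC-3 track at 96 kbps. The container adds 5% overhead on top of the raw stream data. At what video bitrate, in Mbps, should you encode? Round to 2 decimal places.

Budget: 1.0 GiB = 8589.9 Mb.
Stream payload after overhead: 8589.9 / 1.05 = 8180.9 Mb.
13 min = 780 s
Total bitrate budget: 8180.9 Mb / 780 s = 10.488 Mbps.
Audio: 96 kbps = 0.096 Mbps.
Video: 10.488 − 0.096 = 10.392 Mbps.

10.39 Mbps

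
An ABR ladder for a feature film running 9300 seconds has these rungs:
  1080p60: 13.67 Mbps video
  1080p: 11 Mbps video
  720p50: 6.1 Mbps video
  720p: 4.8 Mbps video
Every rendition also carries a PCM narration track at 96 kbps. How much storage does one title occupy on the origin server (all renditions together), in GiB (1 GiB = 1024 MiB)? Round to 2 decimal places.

Audio: 96 kbps = 0.096 Mbps.
Sum of rendition bitrates: (13.67+0.096) + (11+0.096) + (6.1+0.096) + (4.8+0.096) = 35.954 Mbps.
× 9300 s = 334,372 Mb = 41,797 MB = 38.93 GiB.

38.93 GiB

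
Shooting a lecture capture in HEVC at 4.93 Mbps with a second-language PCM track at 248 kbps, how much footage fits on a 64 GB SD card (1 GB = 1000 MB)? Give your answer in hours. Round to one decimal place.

Audio: 248 kbps = 0.248 Mbps.
Total bitrate: 4.93 + 0.248 = 5.178 Mbps.
Capacity: 64 GB = 512,000 Mb.
Recording time: 512,000 / 5.178 = 98,880 s ≈ 27.5 hours.

27.5 hours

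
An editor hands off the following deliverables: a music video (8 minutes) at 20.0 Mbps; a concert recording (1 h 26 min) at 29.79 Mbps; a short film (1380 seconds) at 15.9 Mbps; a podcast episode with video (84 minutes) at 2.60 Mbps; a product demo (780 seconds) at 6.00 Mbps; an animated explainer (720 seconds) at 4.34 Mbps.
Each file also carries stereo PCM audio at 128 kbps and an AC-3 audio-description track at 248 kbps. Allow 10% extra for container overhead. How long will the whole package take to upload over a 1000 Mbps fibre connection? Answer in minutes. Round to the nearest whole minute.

4 minutes

Audio total: 128 + 248 = 376 kbps = 0.376 Mbps.
music video: 20.376 Mbps × 480 s × 1.10 = 10758.5 Mb
concert recording: 30.166 Mbps × 5160 s × 1.10 = 171222.2 Mb
short film: 16.276 Mbps × 1380 s × 1.10 = 24707.0 Mb
podcast episode with video: 2.976 Mbps × 5040 s × 1.10 = 16498.9 Mb
product demo: 6.376 Mbps × 780 s × 1.10 = 5470.6 Mb
animated explainer: 4.716 Mbps × 720 s × 1.10 = 3735.1 Mb
Total: 232392.3 Mb = 29049.0 MB.
At 1000 Mbps: 232392.3 / 1000 = 232 s ≈ 3.87 minutes.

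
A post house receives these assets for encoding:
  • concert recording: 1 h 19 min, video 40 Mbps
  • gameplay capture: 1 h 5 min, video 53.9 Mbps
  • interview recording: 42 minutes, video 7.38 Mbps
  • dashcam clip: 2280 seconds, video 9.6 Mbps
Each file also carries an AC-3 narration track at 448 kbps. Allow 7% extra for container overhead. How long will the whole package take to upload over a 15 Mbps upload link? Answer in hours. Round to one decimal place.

8.8 hours

Audio: 448 kbps = 0.448 Mbps.
concert recording: 40.448 Mbps × 4740 s × 1.07 = 205144.2 Mb
gameplay capture: 54.348 Mbps × 3900 s × 1.07 = 226794.2 Mb
interview recording: 7.828 Mbps × 2520 s × 1.07 = 21107.4 Mb
dashcam clip: 10.048 Mbps × 2280 s × 1.07 = 24513.1 Mb
Total: 477558.9 Mb = 59694.9 MB.
At 15 Mbps: 477558.9 / 15 = 31837 s ≈ 8.84 hours.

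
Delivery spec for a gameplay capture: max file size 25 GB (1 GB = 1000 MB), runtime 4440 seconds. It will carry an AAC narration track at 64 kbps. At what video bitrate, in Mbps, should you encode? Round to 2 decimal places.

44.98 Mbps

Budget: 25 GB = 200000.0 Mb.
Total bitrate budget: 200000.0 Mb / 4440 s = 45.045 Mbps.
Audio: 64 kbps = 0.064 Mbps.
Video: 45.045 − 0.064 = 44.981 Mbps.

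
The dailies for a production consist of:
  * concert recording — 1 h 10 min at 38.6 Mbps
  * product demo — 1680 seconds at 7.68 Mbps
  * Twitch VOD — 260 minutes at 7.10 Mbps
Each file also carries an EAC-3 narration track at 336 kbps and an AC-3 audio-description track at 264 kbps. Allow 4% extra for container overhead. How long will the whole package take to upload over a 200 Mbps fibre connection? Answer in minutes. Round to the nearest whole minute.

Audio total: 336 + 264 = 600 kbps = 0.600 Mbps.
concert recording: 39.200 Mbps × 4200 s × 1.04 = 171225.6 Mb
product demo: 8.280 Mbps × 1680 s × 1.04 = 14466.8 Mb
Twitch VOD: 7.700 Mbps × 15600 s × 1.04 = 124924.8 Mb
Total: 310617.2 Mb = 38827.2 MB.
At 200 Mbps: 310617.2 / 200 = 1553 s ≈ 25.9 minutes.

26 minutes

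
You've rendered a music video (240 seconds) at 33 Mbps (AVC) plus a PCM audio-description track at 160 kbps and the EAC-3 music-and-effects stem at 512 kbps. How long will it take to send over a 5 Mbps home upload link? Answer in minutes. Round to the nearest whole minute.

27 minutes

Audio total: 160 + 512 = 672 kbps = 0.672 Mbps.
Total bitrate: 33.672 Mbps.
File: 33.672 Mbps × 240 s = 8081.3 Mb.
At 5 Mbps: 8081.3 / 5 = 1616.3 s ≈ 26.9 minutes.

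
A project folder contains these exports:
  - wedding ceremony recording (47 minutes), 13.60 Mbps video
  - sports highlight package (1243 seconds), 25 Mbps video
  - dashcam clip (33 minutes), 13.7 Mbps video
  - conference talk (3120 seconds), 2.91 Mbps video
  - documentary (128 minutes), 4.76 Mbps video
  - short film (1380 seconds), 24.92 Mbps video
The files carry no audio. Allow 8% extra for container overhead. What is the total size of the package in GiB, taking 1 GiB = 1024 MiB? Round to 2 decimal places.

22.20 GiB

wedding ceremony recording: 13.600 Mbps × 2820 s × 1.08 = 41420.2 Mb
sports highlight package: 25.000 Mbps × 1243 s × 1.08 = 33561.0 Mb
dashcam clip: 13.700 Mbps × 1980 s × 1.08 = 29296.1 Mb
conference talk: 2.910 Mbps × 3120 s × 1.08 = 9805.5 Mb
documentary: 4.760 Mbps × 7680 s × 1.08 = 39481.3 Mb
short film: 24.920 Mbps × 1380 s × 1.08 = 37140.8 Mb
Total: 190704.9 Mb = 23838.1 MB.
= 22.20 GiB.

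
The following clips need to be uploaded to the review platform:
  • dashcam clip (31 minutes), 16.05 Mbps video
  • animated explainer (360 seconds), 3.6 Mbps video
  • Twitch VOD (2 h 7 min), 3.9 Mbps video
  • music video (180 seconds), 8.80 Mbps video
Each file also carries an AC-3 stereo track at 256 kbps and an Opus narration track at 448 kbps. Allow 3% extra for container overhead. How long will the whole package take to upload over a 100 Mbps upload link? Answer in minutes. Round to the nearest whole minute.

Audio total: 256 + 448 = 704 kbps = 0.704 Mbps.
dashcam clip: 16.754 Mbps × 1860 s × 1.03 = 32097.3 Mb
animated explainer: 4.304 Mbps × 360 s × 1.03 = 1595.9 Mb
Twitch VOD: 4.604 Mbps × 7620 s × 1.03 = 36135.0 Mb
music video: 9.504 Mbps × 180 s × 1.03 = 1762.0 Mb
Total: 71590.2 Mb = 8948.8 MB.
At 100 Mbps: 71590.2 / 100 = 716 s ≈ 11.9 minutes.

12 minutes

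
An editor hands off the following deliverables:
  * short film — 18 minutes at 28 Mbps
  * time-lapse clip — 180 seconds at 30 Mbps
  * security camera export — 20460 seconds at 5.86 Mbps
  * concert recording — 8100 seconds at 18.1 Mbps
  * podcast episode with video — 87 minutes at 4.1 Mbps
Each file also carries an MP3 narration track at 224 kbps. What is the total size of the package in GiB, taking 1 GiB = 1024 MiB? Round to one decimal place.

38.6 GiB

Audio: 224 kbps = 0.224 Mbps.
short film: 28.224 Mbps × 1080 s = 30481.9 Mb
time-lapse clip: 30.224 Mbps × 180 s = 5440.3 Mb
security camera export: 6.084 Mbps × 20460 s = 124478.6 Mb
concert recording: 18.324 Mbps × 8100 s = 148424.4 Mb
podcast episode with video: 4.324 Mbps × 5220 s = 22571.3 Mb
Total: 331396.6 Mb = 41424.6 MB.
= 38.58 GiB.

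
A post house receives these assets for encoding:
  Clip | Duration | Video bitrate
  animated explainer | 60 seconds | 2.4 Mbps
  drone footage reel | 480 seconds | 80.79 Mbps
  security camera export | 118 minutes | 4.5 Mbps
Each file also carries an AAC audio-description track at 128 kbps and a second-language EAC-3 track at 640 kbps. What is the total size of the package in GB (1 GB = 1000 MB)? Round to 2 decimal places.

Audio total: 128 + 640 = 768 kbps = 0.768 Mbps.
animated explainer: 3.168 Mbps × 60 s = 190.1 Mb
drone footage reel: 81.558 Mbps × 480 s = 39147.8 Mb
security camera export: 5.268 Mbps × 7080 s = 37297.4 Mb
Total: 76635.4 Mb = 9579.4 MB.
= 9.579 GB.

9.58 GB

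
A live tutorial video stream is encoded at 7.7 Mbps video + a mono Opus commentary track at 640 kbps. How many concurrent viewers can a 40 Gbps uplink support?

4796

Audio: 640 kbps = 0.640 Mbps.
Per-viewer media rate: 8.340 Mbps.
40 Gbps = 40,000 Mbps; 40,000 / 8.340 = 4796.16 → 4796 viewers.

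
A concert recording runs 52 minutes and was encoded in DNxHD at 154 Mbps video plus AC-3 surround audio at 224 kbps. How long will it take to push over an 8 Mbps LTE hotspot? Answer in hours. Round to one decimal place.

52 min = 3120 s
Audio: 224 kbps = 0.224 Mbps.
Total bitrate: 154.224 Mbps.
File: 154.224 Mbps × 3120 s = 481178.9 Mb.
At 8 Mbps: 481178.9 / 8 = 60147.4 s ≈ 16.7 hours.

16.7 hours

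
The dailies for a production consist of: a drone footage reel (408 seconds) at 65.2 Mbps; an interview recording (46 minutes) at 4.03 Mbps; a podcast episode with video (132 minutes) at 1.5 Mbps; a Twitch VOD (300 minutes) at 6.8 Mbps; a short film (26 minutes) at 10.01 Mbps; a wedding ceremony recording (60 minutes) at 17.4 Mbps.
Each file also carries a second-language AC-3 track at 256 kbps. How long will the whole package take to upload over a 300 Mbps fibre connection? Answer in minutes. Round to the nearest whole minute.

14 minutes

Audio: 256 kbps = 0.256 Mbps.
drone footage reel: 65.456 Mbps × 408 s = 26706.0 Mb
interview recording: 4.286 Mbps × 2760 s = 11829.4 Mb
podcast episode with video: 1.756 Mbps × 7920 s = 13907.5 Mb
Twitch VOD: 7.056 Mbps × 18000 s = 127008.0 Mb
short film: 10.266 Mbps × 1560 s = 16015.0 Mb
wedding ceremony recording: 17.656 Mbps × 3600 s = 63561.6 Mb
Total: 259027.5 Mb = 32378.4 MB.
At 300 Mbps: 259027.5 / 300 = 863 s ≈ 14.4 minutes.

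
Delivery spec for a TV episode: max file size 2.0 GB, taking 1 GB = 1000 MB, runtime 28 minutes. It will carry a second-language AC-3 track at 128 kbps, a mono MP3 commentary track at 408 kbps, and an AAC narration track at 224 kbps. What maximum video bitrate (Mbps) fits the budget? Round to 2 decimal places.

Budget: 2.0 GB = 16000.0 Mb.
28 min = 1680 s
Total bitrate budget: 16000.0 Mb / 1680 s = 9.524 Mbps.
Audio total: 128 + 408 + 224 = 760 kbps = 0.760 Mbps.
Video: 9.524 − 0.760 = 8.764 Mbps.

8.76 Mbps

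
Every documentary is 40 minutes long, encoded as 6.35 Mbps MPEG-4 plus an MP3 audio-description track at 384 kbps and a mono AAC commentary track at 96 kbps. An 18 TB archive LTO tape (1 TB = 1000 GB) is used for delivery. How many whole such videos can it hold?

40 min = 2400 s
Audio total: 384 + 96 = 480 kbps = 0.480 Mbps.
Total bitrate: 6.830 Mbps.
Per item: 6.830 Mbps × 2400 s = 16,392 Mb = 2,049 MB.
Capacity: 18 TB = 144,000,000 Mb; 8784.77 items → 8784 complete.

8784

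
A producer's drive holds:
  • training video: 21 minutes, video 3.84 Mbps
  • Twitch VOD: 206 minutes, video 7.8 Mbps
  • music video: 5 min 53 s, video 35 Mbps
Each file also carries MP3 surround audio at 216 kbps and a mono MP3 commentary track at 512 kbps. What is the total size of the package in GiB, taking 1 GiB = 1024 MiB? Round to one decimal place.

Audio total: 216 + 512 = 728 kbps = 0.728 Mbps.
training video: 4.568 Mbps × 1260 s = 5755.7 Mb
Twitch VOD: 8.528 Mbps × 12360 s = 105406.1 Mb
music video: 35.728 Mbps × 353 s = 12612.0 Mb
Total: 123773.7 Mb = 15471.7 MB.
= 14.41 GiB.

14.4 GiB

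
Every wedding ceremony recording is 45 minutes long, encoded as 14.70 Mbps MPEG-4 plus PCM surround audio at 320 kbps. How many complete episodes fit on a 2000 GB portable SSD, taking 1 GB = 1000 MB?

45 min = 2700 s
Audio: 320 kbps = 0.320 Mbps.
Total bitrate: 15.020 Mbps.
Per item: 15.020 Mbps × 2700 s = 40,554 Mb = 5,069 MB.
Capacity: 2000 GB = 16,000,000 Mb; 394.54 items → 394 complete.

394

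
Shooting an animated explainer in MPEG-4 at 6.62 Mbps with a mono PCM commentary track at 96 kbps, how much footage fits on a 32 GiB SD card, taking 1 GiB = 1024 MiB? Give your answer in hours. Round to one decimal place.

11.4 hours

Audio: 96 kbps = 0.096 Mbps.
Total bitrate: 6.62 + 0.096 = 6.716 Mbps.
Capacity: 32 GiB = 274,878 Mb.
Recording time: 274,878 / 6.716 = 40,929 s ≈ 11.4 hours.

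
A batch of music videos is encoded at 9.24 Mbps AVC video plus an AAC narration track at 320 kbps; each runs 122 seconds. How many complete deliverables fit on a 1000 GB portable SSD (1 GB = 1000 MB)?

6859

Audio: 320 kbps = 0.320 Mbps.
Total bitrate: 9.560 Mbps.
Per item: 9.560 Mbps × 122 s = 1,166 Mb = 145.8 MB.
Capacity: 1000 GB = 8,000,000 Mb; 6859.18 items → 6859 complete.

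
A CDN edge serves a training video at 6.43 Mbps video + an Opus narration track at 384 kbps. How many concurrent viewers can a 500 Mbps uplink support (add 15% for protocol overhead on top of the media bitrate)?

Audio: 384 kbps = 0.384 Mbps.
Per-viewer media rate: 6.814 Mbps.
On the wire with 15% overhead: 7.836 Mbps.
500 Mbps = 500.0 Mbps; 500.0 / 7.836 = 63.81 → 63 viewers.

63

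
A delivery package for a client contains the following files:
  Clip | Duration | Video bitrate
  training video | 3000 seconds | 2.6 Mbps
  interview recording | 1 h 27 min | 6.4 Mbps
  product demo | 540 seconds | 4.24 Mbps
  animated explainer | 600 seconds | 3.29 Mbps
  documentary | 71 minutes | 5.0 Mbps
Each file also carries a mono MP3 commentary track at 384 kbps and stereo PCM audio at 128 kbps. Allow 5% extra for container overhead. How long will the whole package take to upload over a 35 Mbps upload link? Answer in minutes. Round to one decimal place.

36.9 minutes

Audio total: 384 + 128 = 512 kbps = 0.512 Mbps.
training video: 3.112 Mbps × 3000 s × 1.05 = 9802.8 Mb
interview recording: 6.912 Mbps × 5220 s × 1.05 = 37884.7 Mb
product demo: 4.752 Mbps × 540 s × 1.05 = 2694.4 Mb
animated explainer: 3.802 Mbps × 600 s × 1.05 = 2395.3 Mb
documentary: 5.512 Mbps × 4260 s × 1.05 = 24655.2 Mb
Total: 77432.3 Mb = 9679.0 MB.
At 35 Mbps: 77432.3 / 35 = 2212 s ≈ 36.9 minutes.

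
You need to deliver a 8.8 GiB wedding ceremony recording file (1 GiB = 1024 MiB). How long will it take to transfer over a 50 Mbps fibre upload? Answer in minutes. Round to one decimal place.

File: 8.8 GiB = 75591.4 Mb.
At 50 Mbps: 75591.4 / 50 = 1511.8 s ≈ 25.2 minutes.

25.2 minutes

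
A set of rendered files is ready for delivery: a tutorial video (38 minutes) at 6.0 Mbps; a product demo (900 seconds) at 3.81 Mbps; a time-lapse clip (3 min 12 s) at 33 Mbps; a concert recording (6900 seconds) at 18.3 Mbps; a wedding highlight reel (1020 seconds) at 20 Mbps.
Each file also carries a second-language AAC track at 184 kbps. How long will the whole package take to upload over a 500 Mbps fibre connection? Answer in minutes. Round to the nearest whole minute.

Audio: 184 kbps = 0.184 Mbps.
tutorial video: 6.184 Mbps × 2280 s = 14099.5 Mb
product demo: 3.994 Mbps × 900 s = 3594.6 Mb
time-lapse clip: 33.184 Mbps × 192 s = 6371.3 Mb
concert recording: 18.484 Mbps × 6900 s = 127539.6 Mb
wedding highlight reel: 20.184 Mbps × 1020 s = 20587.7 Mb
Total: 172192.7 Mb = 21524.1 MB.
At 500 Mbps: 172192.7 / 500 = 344 s ≈ 5.74 minutes.

6 minutes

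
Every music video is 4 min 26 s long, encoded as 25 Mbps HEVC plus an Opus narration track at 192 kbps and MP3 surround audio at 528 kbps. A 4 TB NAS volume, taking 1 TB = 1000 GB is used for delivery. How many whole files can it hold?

4677

4 min 26 s = 266 s
Audio total: 192 + 528 = 720 kbps = 0.720 Mbps.
Total bitrate: 25.720 Mbps.
Per item: 25.720 Mbps × 266 s = 6,842 Mb = 855.2 MB.
Capacity: 4 TB = 32,000,000 Mb; 4677.32 items → 4677 complete.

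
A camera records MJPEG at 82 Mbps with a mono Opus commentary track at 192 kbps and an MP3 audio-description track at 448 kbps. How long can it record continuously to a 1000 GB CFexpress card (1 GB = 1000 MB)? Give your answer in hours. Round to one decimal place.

Audio total: 192 + 448 = 640 kbps = 0.640 Mbps.
Total bitrate: 82 + 0.640 = 82.640 Mbps.
Capacity: 1000 GB = 8,000,000 Mb.
Recording time: 8,000,000 / 82.640 = 96,805 s ≈ 26.9 hours.

26.9 hours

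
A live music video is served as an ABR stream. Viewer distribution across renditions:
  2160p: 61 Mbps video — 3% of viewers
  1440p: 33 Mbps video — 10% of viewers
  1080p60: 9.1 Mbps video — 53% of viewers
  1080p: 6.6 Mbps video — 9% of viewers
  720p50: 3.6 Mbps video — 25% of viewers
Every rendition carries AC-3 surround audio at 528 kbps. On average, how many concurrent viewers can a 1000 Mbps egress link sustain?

Audio: 528 kbps = 0.528 Mbps.
Average per-viewer bitrate: 0.03×61.528 + 0.10×33.528 + 0.53×9.628 + 0.09×7.128 + 0.25×4.128 = 11.975 Mbps.
1000 Mbps = 1,000 Mbps; 1,000 / 11.975 = 83.51 → 83.

83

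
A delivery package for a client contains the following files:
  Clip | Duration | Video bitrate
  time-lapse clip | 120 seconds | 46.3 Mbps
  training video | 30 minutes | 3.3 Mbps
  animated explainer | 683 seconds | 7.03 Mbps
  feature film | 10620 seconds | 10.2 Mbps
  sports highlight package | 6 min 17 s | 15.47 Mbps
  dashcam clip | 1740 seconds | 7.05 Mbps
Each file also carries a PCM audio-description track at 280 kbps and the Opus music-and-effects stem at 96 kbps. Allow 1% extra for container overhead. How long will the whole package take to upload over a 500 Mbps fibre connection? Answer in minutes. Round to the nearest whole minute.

5 minutes

Audio total: 280 + 96 = 376 kbps = 0.376 Mbps.
time-lapse clip: 46.676 Mbps × 120 s × 1.01 = 5657.1 Mb
training video: 3.676 Mbps × 1800 s × 1.01 = 6683.0 Mb
animated explainer: 7.406 Mbps × 683 s × 1.01 = 5108.9 Mb
feature film: 10.576 Mbps × 10620 s × 1.01 = 113440.3 Mb
sports highlight package: 15.846 Mbps × 377 s × 1.01 = 6033.7 Mb
dashcam clip: 7.426 Mbps × 1740 s × 1.01 = 13050.5 Mb
Total: 149973.4 Mb = 18746.7 MB.
At 500 Mbps: 149973.4 / 500 = 300 s ≈ 5 minutes.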